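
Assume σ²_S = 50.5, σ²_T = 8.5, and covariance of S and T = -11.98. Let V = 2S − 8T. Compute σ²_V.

σ²_V = 1129.36

σ²_V = a²·σ²_S + b²·σ²_T + 2ab·covariance of S and T with a = 2, b = -8.
= 2²·50.5 + (-8)²·8.5 + 2·2·(-8)·(-11.98)
= 202 + 544 + 383.36 = 1129.36.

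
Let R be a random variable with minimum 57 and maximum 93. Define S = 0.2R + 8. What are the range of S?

Range of R = 93 − 57 = 36.
Range(S) = |a|·Range(R) = |0.2|·36 = 7.2.

Range(S) = 7.2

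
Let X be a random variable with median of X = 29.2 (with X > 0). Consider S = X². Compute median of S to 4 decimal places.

median of S = 852.64

X² is monotone on this domain, so median of S = square(29.2) = 852.64.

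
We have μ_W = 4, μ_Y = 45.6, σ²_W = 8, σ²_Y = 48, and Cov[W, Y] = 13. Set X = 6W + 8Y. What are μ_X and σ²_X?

μ_X = 388.8, σ²_X = 4608

μ_X = 6·μ_W + 8·μ_Y = 6·4 + 8·45.6 = 388.8.
σ²_X = a²·σ²_W + b²·σ²_Y + 2ab·Cov[W, Y] with a = 6, b = 8.
= 6²·8 + 8²·48 + 2·6·8·13
= 288 + 3072 + 1248 = 4608.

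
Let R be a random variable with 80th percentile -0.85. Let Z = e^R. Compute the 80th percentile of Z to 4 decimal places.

80th percentile of Z = 0.4274

e^R is increasing, so P_{80}(Z) = g(P_{80}(R)) ≈ 0.4274.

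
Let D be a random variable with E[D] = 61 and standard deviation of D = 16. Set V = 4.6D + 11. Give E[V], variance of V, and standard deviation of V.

E[V] = 291.6, variance of V = 5416.96, standard deviation of V = 73.6

V = 4.6D + 11 is linear with a = 4.6, b = 11.
E[V] = a·E[D] + b = 4.6·61 + 11 = 291.6.
variance of D = 16² = 256.
variance of V = a²·variance of D = 4.6²·256 = 5416.96 (the additive constant 11 does not affect variance).
standard deviation of V = |a|·standard deviation of D = |4.6|·16 = 73.6.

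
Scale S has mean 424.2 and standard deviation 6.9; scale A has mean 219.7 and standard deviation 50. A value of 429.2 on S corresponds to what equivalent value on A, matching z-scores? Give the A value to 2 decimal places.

z = (429.2 − 424.2)/6.9 ≈ 0.7246.
A = 219.7 + z·50 = 219.7 + (429.2 − 424.2)·50/6.9 ≈ 255.93.

A = 255.93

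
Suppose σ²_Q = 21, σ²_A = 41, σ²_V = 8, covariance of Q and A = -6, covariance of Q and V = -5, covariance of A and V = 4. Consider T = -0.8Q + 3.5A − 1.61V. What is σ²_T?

σ²_T = 512.0668

σ²_T = a²·σ²_Q + b²·σ²_A + c²·σ²_V + 2ab·covariance of Q and A + 2ac·covariance of Q and V + 2bc·covariance of A and V, with a = -0.8, b = 3.5, c = -1.61.
= 13.44 + 502.25 + 20.7368 + 33.6 + (-12.88) + (-45.08)
= 512.0668.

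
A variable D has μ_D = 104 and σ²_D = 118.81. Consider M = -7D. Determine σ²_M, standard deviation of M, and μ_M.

σ²_M = 5821.69, standard deviation of M = 76.3, μ_M = -728

M = -7D is linear with a = -7, b = 0.
σ²_M = a²·σ²_D = (-7)²·118.81 = 5821.69.
standard deviation of D = √118.81 = 10.9.
standard deviation of M = |a|·standard deviation of D = |-7|·10.9 = 76.3.
μ_M = a·μ_D + b = (-7)·104 = -728.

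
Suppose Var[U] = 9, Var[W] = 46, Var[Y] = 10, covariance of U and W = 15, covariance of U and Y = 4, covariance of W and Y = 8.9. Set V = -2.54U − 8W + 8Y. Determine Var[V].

Var[V] = a²·Var[U] + b²·Var[W] + c²·Var[Y] + 2ab·covariance of U and W + 2ac·covariance of U and Y + 2bc·covariance of W and Y, with a = -2.54, b = -8, c = 8.
= 58.0644 + 2944 + 640 + 609.6 + (-162.56) + (-1139.2)
= 2949.9044.

Var[V] = 2949.9044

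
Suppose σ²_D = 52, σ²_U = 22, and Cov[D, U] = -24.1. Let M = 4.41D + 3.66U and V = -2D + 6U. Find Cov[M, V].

By bilinearity, Cov[M, V] = ac·σ²_D + bd·σ²_U + (ad+bc)·Cov[D, U], with a=4.41, b=3.66, c=-2, d=6.
ac·σ²_D = 4.41·(-2)·52 = -458.64
bd·σ²_U = 3.66·6·22 = 483.12
(ad+bc)·Cov[D, U] = (19.14)·(-24.1) = -461.274
Cov[M, V] = -458.64 + 483.12 + (-461.274) = -436.794.

Cov[M, V] = -436.794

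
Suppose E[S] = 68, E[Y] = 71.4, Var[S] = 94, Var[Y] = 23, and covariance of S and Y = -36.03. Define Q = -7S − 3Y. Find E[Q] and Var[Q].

E[Q] = -690.2, Var[Q] = 3299.74

E[Q] = (-7)·E[S] + (-3)·E[Y] = (-7)·68 + (-3)·71.4 = -690.2.
Var[Q] = a²·Var[S] + b²·Var[Y] + 2ab·covariance of S and Y with a = -7, b = -3.
= (-7)²·94 + (-3)²·23 + 2·(-7)·(-3)·(-36.03)
= 4606 + 207 + (-1513.26) = 3299.74.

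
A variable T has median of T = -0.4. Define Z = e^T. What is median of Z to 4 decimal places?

e^T is monotone on this domain, so median of Z = exp(-0.4) ≈ 0.6703.

median of Z = 0.6703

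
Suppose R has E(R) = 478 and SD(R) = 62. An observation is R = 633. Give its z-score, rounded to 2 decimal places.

z = 2.50

z = (R − E(R)) / SD(R) = (633 − 478) / 62 = 2.50.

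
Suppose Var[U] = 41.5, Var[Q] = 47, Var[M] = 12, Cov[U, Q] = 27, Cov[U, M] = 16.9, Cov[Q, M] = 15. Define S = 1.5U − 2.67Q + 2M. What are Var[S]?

Var[S] = 201.3633

Var[S] = a²·Var[U] + b²·Var[Q] + c²·Var[M] + 2ab·Cov[U, Q] + 2ac·Cov[U, M] + 2bc·Cov[Q, M], with a = 1.5, b = -2.67, c = 2.
= 93.375 + 335.0583 + 48 + (-216.27) + 101.4 + (-160.2)
= 201.3633.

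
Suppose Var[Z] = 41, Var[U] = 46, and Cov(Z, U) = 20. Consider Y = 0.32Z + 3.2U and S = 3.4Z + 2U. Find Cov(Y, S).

By bilinearity, Cov(Y, S) = ac·Var[Z] + bd·Var[U] + (ad+bc)·Cov(Z, U), with a=0.32, b=3.2, c=3.4, d=2.
ac·Var[Z] = 0.32·3.4·41 = 44.608
bd·Var[U] = 3.2·2·46 = 294.4
(ad+bc)·Cov(Z, U) = (11.52)·20 = 230.4
Cov(Y, S) = 44.608 + 294.4 + 230.4 = 569.408.

Cov(Y, S) = 569.408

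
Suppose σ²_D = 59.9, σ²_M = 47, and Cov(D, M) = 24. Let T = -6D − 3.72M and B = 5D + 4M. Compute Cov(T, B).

By bilinearity, Cov(T, B) = ac·σ²_D + bd·σ²_M + (ad+bc)·Cov(D, M), with a=-6, b=-3.72, c=5, d=4.
ac·σ²_D = (-6)·5·59.9 = -1797
bd·σ²_M = (-3.72)·4·47 = -699.36
(ad+bc)·Cov(D, M) = (-42.6)·24 = -1022.4
Cov(T, B) = -1797 + (-699.36) + (-1022.4) = -3518.76.

Cov(T, B) = -3518.76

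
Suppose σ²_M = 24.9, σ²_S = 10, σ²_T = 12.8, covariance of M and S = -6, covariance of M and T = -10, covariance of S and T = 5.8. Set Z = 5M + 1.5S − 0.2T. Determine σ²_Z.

σ²_Z = a²·σ²_M + b²·σ²_S + c²·σ²_T + 2ab·covariance of M and S + 2ac·covariance of M and T + 2bc·covariance of S and T, with a = 5, b = 1.5, c = -0.2.
= 622.5 + 22.5 + 0.512 + (-90) + 20 + (-3.48)
= 572.032.

σ²_Z = 572.032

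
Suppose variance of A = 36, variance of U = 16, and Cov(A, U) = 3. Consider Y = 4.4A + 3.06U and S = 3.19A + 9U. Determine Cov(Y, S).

Cov(Y, S) = 1094.0202

By bilinearity, Cov(Y, S) = ac·variance of A + bd·variance of U + (ad+bc)·Cov(A, U), with a=4.4, b=3.06, c=3.19, d=9.
ac·variance of A = 4.4·3.19·36 = 505.296
bd·variance of U = 3.06·9·16 = 440.64
(ad+bc)·Cov(A, U) = (49.3614)·3 = 148.0842
Cov(Y, S) = 505.296 + 440.64 + 148.0842 = 1094.0202.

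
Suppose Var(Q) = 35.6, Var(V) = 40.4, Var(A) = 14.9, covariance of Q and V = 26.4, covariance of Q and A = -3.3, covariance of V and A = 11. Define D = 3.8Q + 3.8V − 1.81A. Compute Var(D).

Var(D) = 1802.76469

Var(D) = a²·Var(Q) + b²·Var(V) + c²·Var(A) + 2ab·covariance of Q and V + 2ac·covariance of Q and A + 2bc·covariance of V and A, with a = 3.8, b = 3.8, c = -1.81.
= 514.064 + 583.376 + 48.81389 + 762.432 + 45.3948 + (-151.316)
= 1802.76469.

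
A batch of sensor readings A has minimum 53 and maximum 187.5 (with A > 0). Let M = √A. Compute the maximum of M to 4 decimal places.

max(M) = 13.6931

√A is increasing on this domain, so max(M) comes from max(A) = 187.5: max(M) = √(187.5) ≈ 13.6931.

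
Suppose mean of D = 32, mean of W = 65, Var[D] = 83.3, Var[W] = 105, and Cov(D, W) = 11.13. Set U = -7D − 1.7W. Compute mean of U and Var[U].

mean of U = (-7)·mean of D + (-1.7)·mean of W = (-7)·32 + (-1.7)·65 = -334.5.
Var[U] = a²·Var[D] + b²·Var[W] + 2ab·Cov(D, W) with a = -7, b = -1.7.
= (-7)²·83.3 + (-1.7)²·105 + 2·(-7)·(-1.7)·11.13
= 4081.7 + 303.45 + 264.894 = 4650.044.

mean of U = -334.5, Var[U] = 4650.044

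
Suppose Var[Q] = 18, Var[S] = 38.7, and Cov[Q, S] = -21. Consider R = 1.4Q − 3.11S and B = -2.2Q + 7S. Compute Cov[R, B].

Cov[R, B] = -1247.421

By bilinearity, Cov[R, B] = ac·Var[Q] + bd·Var[S] + (ad+bc)·Cov[Q, S], with a=1.4, b=-3.11, c=-2.2, d=7.
ac·Var[Q] = 1.4·(-2.2)·18 = -55.44
bd·Var[S] = (-3.11)·7·38.7 = -842.499
(ad+bc)·Cov[Q, S] = (16.642)·(-21) = -349.482
Cov[R, B] = -55.44 + (-842.499) + (-349.482) = -1247.421.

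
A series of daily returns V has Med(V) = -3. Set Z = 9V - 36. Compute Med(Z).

A linear map preserves order up to sign, so Med(Z) = a·Med(V) + b = 9·(-3) + (-36) = -63.

Med(Z) = -63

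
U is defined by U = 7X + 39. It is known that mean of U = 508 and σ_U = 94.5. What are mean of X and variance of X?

From U = 7X + 39: mean of U = a·mean of X + b, so mean of X = (mean of U − b)/a = (508 − 39)/7 = 67.
variance of U = 94.5² = 8930.25.
variance of U = a²·variance of X, so variance of X = 8930.25/7² = 182.25.

mean of X = 67, variance of X = 182.25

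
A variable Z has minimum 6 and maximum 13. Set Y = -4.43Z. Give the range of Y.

Range(Y) = 31.01

Range of Z = 13 − 6 = 7.
Range(Y) = |a|·Range(Z) = |-4.43|·7 = 31.01.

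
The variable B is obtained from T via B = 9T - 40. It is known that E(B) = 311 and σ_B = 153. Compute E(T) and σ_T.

From B = 9T - 40: E(B) = a·E(T) + b, so E(T) = (E(B) − b)/a = (311 − (-40))/9 = 39.
σ_B = |a|·σ_T, so σ_T = 153/|9| = 17.

E(T) = 39, σ_T = 17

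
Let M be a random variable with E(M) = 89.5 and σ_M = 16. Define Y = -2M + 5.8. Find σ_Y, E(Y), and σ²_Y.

Y = -2M + 5.8 is linear with a = -2, b = 5.8.
σ_Y = |a|·σ_M = |-2|·16 = 32.
E(Y) = a·E(M) + b = (-2)·89.5 + 5.8 = -173.2.
σ²_M = 16² = 256.
σ²_Y = a²·σ²_M = (-2)²·256 = 1024 (the additive constant 5.8 does not affect variance).

σ_Y = 32, E(Y) = -173.2, σ²_Y = 1024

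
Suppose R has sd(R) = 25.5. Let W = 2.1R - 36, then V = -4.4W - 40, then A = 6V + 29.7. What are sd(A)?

sd(A) = 1413.72

sd(W) = |2.1|·25.5 = 53.55.
sd(V) = |-4.4|·53.55 = 235.62.
sd(A) = |6|·235.62 = 1413.72.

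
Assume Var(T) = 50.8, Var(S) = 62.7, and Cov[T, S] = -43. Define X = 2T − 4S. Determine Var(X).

Var(X) = 1894.4

Var(X) = a²·Var(T) + b²·Var(S) + 2ab·Cov[T, S] with a = 2, b = -4.
= 2²·50.8 + (-4)²·62.7 + 2·2·(-4)·(-43)
= 203.2 + 1003.2 + 688 = 1894.4.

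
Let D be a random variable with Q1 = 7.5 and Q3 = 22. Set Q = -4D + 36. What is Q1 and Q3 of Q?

Q1(Q) = -52, Q3(Q) = 6

a = -4 < 0 reverses order: Q1(Q) comes from Q3(D), Q3(Q) from Q1(D).
Q1(Q) = (-4)·22 + 36 = -52; Q3(Q) = (-4)·7.5 + 36 = 6.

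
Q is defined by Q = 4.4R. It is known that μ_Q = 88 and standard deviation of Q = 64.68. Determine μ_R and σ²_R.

From Q = 4.4R: μ_Q = a·μ_R + b, so μ_R = (μ_Q − b)/a = (88 − 0)/4.4 = 20.
σ²_Q = 64.68² = 4183.5024.
σ²_Q = a²·σ²_R, so σ²_R = 4183.5024/4.4² = 216.09.

μ_R = 20, σ²_R = 216.09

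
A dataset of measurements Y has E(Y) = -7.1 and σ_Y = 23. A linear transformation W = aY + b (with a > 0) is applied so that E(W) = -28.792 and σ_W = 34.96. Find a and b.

σ_W = a·σ_Y (a > 0), so a = 34.96/23 = 1.52.
E(W) = a·E(Y) + b, so b = -28.792 − 1.52·(-7.1) = -18.

a = 1.52, b = -18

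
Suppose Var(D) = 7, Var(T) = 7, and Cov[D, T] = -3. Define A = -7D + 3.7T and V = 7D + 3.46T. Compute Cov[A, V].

Cov[A, V] = -258.426

By bilinearity, Cov[A, V] = ac·Var(D) + bd·Var(T) + (ad+bc)·Cov[D, T], with a=-7, b=3.7, c=7, d=3.46.
ac·Var(D) = (-7)·7·7 = -343
bd·Var(T) = 3.7·3.46·7 = 89.614
(ad+bc)·Cov[D, T] = (1.68)·(-3) = -5.04
Cov[A, V] = -343 + 89.614 + (-5.04) = -258.426.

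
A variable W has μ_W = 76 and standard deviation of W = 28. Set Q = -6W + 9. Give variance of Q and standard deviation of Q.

variance of Q = 28224, standard deviation of Q = 168

Q = -6W + 9 is linear with a = -6, b = 9.
variance of W = 28² = 784.
variance of Q = a²·variance of W = (-6)²·784 = 28224 (the additive constant 9 does not affect variance).
standard deviation of Q = |a|·standard deviation of W = |-6|·28 = 168.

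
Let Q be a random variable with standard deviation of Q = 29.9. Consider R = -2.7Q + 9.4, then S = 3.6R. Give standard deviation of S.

standard deviation of S = 290.628

standard deviation of R = |-2.7|·29.9 = 80.73.
standard deviation of S = |3.6|·80.73 = 290.628.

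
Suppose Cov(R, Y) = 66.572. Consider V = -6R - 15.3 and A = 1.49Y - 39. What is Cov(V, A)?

Cov(V, A) = -595.15368

Cov(V, A) = a·c·Cov(R, Y) = (-6)·1.49·66.572 = -595.15368. Additive constants drop out.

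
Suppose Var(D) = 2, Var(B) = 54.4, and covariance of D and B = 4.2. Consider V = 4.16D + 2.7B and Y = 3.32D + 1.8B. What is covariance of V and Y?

By bilinearity, covariance of V and Y = ac·Var(D) + bd·Var(B) + (ad+bc)·covariance of D and B, with a=4.16, b=2.7, c=3.32, d=1.8.
ac·Var(D) = 4.16·3.32·2 = 27.6224
bd·Var(B) = 2.7·1.8·54.4 = 264.384
(ad+bc)·covariance of D and B = (16.452)·4.2 = 69.0984
covariance of V and Y = 27.6224 + 264.384 + 69.0984 = 361.1048.

covariance of V and Y = 361.1048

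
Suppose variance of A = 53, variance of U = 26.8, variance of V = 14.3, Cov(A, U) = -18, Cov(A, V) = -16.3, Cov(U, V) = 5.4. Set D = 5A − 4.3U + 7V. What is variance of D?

variance of D = 1829.152

variance of D = a²·variance of A + b²·variance of U + c²·variance of V + 2ab·Cov(A, U) + 2ac·Cov(A, V) + 2bc·Cov(U, V), with a = 5, b = -4.3, c = 7.
= 1325 + 495.532 + 700.7 + 774 + (-1141) + (-325.08)
= 1829.152.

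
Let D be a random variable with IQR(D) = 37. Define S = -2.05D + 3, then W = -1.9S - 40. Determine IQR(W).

IQR(S) = |-2.05|·37 = 75.85.
IQR(W) = |-1.9|·75.85 = 144.115.

IQR(W) = 144.115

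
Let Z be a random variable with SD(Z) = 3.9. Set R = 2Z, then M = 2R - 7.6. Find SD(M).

SD(R) = |2|·3.9 = 7.8.
SD(M) = |2|·7.8 = 15.6.

SD(M) = 15.6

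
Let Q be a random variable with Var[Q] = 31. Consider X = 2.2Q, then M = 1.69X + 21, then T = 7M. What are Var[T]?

Var[X] = 2.2²·31 = 150.04.
Var[M] = 1.69²·150.04 = 428.529244.
Var[T] = 7²·428.529244 = 20997.932956.

Var[T] = 20997.932956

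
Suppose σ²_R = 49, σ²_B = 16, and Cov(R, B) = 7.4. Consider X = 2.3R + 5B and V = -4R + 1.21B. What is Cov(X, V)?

Cov(X, V) = -481.4058

By bilinearity, Cov(X, V) = ac·σ²_R + bd·σ²_B + (ad+bc)·Cov(R, B), with a=2.3, b=5, c=-4, d=1.21.
ac·σ²_R = 2.3·(-4)·49 = -450.8
bd·σ²_B = 5·1.21·16 = 96.8
(ad+bc)·Cov(R, B) = (-17.217)·7.4 = -127.4058
Cov(X, V) = -450.8 + 96.8 + (-127.4058) = -481.4058.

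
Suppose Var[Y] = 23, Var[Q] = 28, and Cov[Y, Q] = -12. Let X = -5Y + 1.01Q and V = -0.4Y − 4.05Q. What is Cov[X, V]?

Cov[X, V] = -306.686

By bilinearity, Cov[X, V] = ac·Var[Y] + bd·Var[Q] + (ad+bc)·Cov[Y, Q], with a=-5, b=1.01, c=-0.4, d=-4.05.
ac·Var[Y] = (-5)·(-0.4)·23 = 46
bd·Var[Q] = 1.01·(-4.05)·28 = -114.534
(ad+bc)·Cov[Y, Q] = (19.846)·(-12) = -238.152
Cov[X, V] = 46 + (-114.534) + (-238.152) = -306.686.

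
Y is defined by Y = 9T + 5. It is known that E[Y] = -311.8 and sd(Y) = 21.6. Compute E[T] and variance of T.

E[T] = -35.2, variance of T = 5.76

From Y = 9T + 5: E[Y] = a·E[T] + b, so E[T] = (E[Y] − b)/a = (-311.8 − 5)/9 = -35.2.
variance of Y = 21.6² = 466.56.
variance of Y = a²·variance of T, so variance of T = 466.56/9² = 5.76.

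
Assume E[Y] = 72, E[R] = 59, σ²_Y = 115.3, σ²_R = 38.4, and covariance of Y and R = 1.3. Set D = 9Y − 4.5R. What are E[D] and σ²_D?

E[D] = 9·E[Y] + (-4.5)·E[R] = 9·72 + (-4.5)·59 = 382.5.
σ²_D = a²·σ²_Y + b²·σ²_R + 2ab·covariance of Y and R with a = 9, b = -4.5.
= 9²·115.3 + (-4.5)²·38.4 + 2·9·(-4.5)·1.3
= 9339.3 + 777.6 + (-105.3) = 10011.6.

E[D] = 382.5, σ²_D = 10011.6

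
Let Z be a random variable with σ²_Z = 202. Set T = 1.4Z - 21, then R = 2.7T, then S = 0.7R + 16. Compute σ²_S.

σ²_S = 1414.265832

σ²_T = 1.4²·202 = 395.92.
σ²_R = 2.7²·395.92 = 2886.2568.
σ²_S = 0.7²·2886.2568 = 1414.265832.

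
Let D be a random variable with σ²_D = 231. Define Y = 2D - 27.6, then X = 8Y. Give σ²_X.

σ²_X = 59136

σ²_Y = 2²·231 = 924.
σ²_X = 8²·924 = 59136.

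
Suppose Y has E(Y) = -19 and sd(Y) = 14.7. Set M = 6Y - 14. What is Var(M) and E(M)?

Var(M) = 7779.24, E(M) = -128

M = 6Y - 14 is linear with a = 6, b = -14.
Var(Y) = 14.7² = 216.09.
Var(M) = a²·Var(Y) = 6²·216.09 = 7779.24 (the additive constant -14 does not affect variance).
E(M) = a·E(Y) + b = 6·(-19) + (-14) = -128.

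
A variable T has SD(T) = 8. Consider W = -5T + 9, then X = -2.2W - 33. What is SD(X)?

SD(W) = |-5|·8 = 40.
SD(X) = |-2.2|·40 = 88.

SD(X) = 88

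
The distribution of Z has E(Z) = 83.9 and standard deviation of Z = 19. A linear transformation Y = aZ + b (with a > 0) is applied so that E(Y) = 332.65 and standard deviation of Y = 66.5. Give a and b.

a = 3.5, b = 39

standard deviation of Y = a·standard deviation of Z (a > 0), so a = 66.5/19 = 3.5.
E(Y) = a·E(Z) + b, so b = 332.65 − 3.5·83.9 = 39.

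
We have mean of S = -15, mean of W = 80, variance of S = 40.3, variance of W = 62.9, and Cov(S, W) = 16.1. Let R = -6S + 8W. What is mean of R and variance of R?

mean of R = 730, variance of R = 3930.8

mean of R = (-6)·mean of S + 8·mean of W = (-6)·(-15) + 8·80 = 730.
variance of R = a²·variance of S + b²·variance of W + 2ab·Cov(S, W) with a = -6, b = 8.
= (-6)²·40.3 + 8²·62.9 + 2·(-6)·8·16.1
= 1450.8 + 4025.6 + (-1545.6) = 3930.8.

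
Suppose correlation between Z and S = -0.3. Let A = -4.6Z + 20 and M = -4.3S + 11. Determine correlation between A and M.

Linear rescalings preserve correlation up to sign; here the slopes -4.6 and -4.3 have the same sign, so correlation between A and M = correlation between Z and S = -0.3.

correlation between A and M = -0.3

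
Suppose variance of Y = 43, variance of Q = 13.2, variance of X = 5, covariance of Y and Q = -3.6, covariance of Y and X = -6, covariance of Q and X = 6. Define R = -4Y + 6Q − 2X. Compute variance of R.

variance of R = a²·variance of Y + b²·variance of Q + c²·variance of X + 2ab·covariance of Y and Q + 2ac·covariance of Y and X + 2bc·covariance of Q and X, with a = -4, b = 6, c = -2.
= 688 + 475.2 + 20 + 172.8 + (-96) + (-144)
= 1116.

variance of R = 1116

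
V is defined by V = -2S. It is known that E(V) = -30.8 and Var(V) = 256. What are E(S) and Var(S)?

From V = -2S: E(V) = a·E(S) + b, so E(S) = (E(V) − b)/a = (-30.8 − 0)/(-2) = 15.4.
Var(V) = a²·Var(S), so Var(S) = 256/(-2)² = 64.

E(S) = 15.4, Var(S) = 64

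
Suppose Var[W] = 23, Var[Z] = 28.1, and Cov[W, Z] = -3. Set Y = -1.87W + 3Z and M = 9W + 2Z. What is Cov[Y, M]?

By bilinearity, Cov[Y, M] = ac·Var[W] + bd·Var[Z] + (ad+bc)·Cov[W, Z], with a=-1.87, b=3, c=9, d=2.
ac·Var[W] = (-1.87)·9·23 = -387.09
bd·Var[Z] = 3·2·28.1 = 168.6
(ad+bc)·Cov[W, Z] = (23.26)·(-3) = -69.78
Cov[Y, M] = -387.09 + 168.6 + (-69.78) = -288.27.

Cov[Y, M] = -288.27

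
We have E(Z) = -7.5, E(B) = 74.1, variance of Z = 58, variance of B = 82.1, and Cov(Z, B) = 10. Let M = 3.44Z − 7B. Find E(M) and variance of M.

E(M) = -544.5, variance of M = 4227.6488

E(M) = 3.44·E(Z) + (-7)·E(B) = 3.44·(-7.5) + (-7)·74.1 = -544.5.
variance of M = a²·variance of Z + b²·variance of B + 2ab·Cov(Z, B) with a = 3.44, b = -7.
= 3.44²·58 + (-7)²·82.1 + 2·3.44·(-7)·10
= 686.3488 + 4022.9 + (-481.6) = 4227.6488.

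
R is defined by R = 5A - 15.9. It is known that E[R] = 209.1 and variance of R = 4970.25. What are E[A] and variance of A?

E[A] = 45, variance of A = 198.81

From R = 5A - 15.9: E[R] = a·E[A] + b, so E[A] = (E[R] − b)/a = (209.1 − (-15.9))/5 = 45.
variance of R = a²·variance of A, so variance of A = 4970.25/5² = 198.81.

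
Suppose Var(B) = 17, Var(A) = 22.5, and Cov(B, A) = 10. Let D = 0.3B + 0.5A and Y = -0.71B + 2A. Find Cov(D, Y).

Cov(D, Y) = 21.329

By bilinearity, Cov(D, Y) = ac·Var(B) + bd·Var(A) + (ad+bc)·Cov(B, A), with a=0.3, b=0.5, c=-0.71, d=2.
ac·Var(B) = 0.3·(-0.71)·17 = -3.621
bd·Var(A) = 0.5·2·22.5 = 22.5
(ad+bc)·Cov(B, A) = (0.245)·10 = 2.45
Cov(D, Y) = -3.621 + 22.5 + 2.45 = 21.329.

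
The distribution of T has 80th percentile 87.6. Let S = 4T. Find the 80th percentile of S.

80th percentile of S = 350.4

Since a = 4 > 0 the transformation is increasing, so the 80th percentile of S = a·(P_{80} of T) + b = 4·87.6 = 350.4.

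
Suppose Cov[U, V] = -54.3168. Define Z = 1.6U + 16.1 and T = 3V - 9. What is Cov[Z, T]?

Cov[Z, T] = -260.72064

Cov[Z, T] = a·c·Cov[U, V] = 1.6·3·(-54.3168) = -260.72064. Additive constants drop out.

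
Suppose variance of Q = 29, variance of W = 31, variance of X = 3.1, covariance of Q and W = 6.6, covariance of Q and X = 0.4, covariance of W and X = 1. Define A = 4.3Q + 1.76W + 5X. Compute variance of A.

variance of A = 844.4332

variance of A = a²·variance of Q + b²·variance of W + c²·variance of X + 2ab·covariance of Q and W + 2ac·covariance of Q and X + 2bc·covariance of W and X, with a = 4.3, b = 1.76, c = 5.
= 536.21 + 96.0256 + 77.5 + 99.8976 + 17.2 + 17.6
= 844.4332.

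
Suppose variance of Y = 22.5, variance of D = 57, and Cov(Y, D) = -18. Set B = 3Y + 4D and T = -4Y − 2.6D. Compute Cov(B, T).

Cov(B, T) = -434.4

By bilinearity, Cov(B, T) = ac·variance of Y + bd·variance of D + (ad+bc)·Cov(Y, D), with a=3, b=4, c=-4, d=-2.6.
ac·variance of Y = 3·(-4)·22.5 = -270
bd·variance of D = 4·(-2.6)·57 = -592.8
(ad+bc)·Cov(Y, D) = (-23.8)·(-18) = 428.4
Cov(B, T) = -270 + (-592.8) + 428.4 = -434.4.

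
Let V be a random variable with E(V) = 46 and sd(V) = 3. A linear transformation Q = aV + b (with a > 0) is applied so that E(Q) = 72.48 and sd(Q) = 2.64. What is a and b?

sd(Q) = a·sd(V) (a > 0), so a = 2.64/3 = 0.88.
E(Q) = a·E(V) + b, so b = 72.48 − 0.88·46 = 32.

a = 0.88, b = 32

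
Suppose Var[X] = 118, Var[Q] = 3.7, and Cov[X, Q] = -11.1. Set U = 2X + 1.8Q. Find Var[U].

Var[U] = 404.068

Var[U] = a²·Var[X] + b²·Var[Q] + 2ab·Cov[X, Q] with a = 2, b = 1.8.
= 2²·118 + 1.8²·3.7 + 2·2·1.8·(-11.1)
= 472 + 11.988 + (-79.92) = 404.068.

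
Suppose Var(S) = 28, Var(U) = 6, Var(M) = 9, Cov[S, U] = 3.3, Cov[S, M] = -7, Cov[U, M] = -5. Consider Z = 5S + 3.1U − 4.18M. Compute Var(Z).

Var(Z) = 1439.3916

Var(Z) = a²·Var(S) + b²·Var(U) + c²·Var(M) + 2ab·Cov[S, U] + 2ac·Cov[S, M] + 2bc·Cov[U, M], with a = 5, b = 3.1, c = -4.18.
= 700 + 57.66 + 157.2516 + 102.3 + 292.6 + 129.58
= 1439.3916.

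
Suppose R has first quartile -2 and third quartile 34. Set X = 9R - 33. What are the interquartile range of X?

IQR of R = Q3 − Q1 = 34 − (-2) = 36.
Under X = aR + b, IQR(X) = |a|·IQR(R) = |9|·36 = 324 (shifts cancel; spread scales by |a|).

IQR(X) = 324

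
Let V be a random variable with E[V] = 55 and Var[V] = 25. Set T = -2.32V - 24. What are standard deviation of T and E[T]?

T = -2.32V - 24 is linear with a = -2.32, b = -24.
standard deviation of V = √25 = 5.
standard deviation of T = |a|·standard deviation of V = |-2.32|·5 = 11.6.
E[T] = a·E[V] + b = (-2.32)·55 + (-24) = -151.6.

standard deviation of T = 11.6, E[T] = -151.6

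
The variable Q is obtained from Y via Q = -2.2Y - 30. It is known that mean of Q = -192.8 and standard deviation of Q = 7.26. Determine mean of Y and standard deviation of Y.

mean of Y = 74, standard deviation of Y = 3.3

From Q = -2.2Y - 30: mean of Q = a·mean of Y + b, so mean of Y = (mean of Q − b)/a = (-192.8 − (-30))/(-2.2) = 74.
standard deviation of Q = |a|·standard deviation of Y, so standard deviation of Y = 7.26/|-2.2| = 3.3.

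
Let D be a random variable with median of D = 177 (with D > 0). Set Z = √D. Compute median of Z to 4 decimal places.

median of Z = 13.3041

√D is monotone on this domain, so median of Z = √(177) ≈ 13.3041.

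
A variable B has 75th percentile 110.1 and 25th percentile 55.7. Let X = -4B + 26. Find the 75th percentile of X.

Since a = -4 < 0 the transformation is decreasing, reversing order: the 75th percentile of X corresponds to the 25th percentile of B.
So P_{75}(X) = a·P_{25}(B) + b = (-4)·55.7 + 26 = -196.8.

75th percentile of X = -196.8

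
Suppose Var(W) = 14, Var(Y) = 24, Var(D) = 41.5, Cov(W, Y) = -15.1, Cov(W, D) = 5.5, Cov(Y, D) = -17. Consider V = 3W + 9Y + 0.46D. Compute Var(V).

Var(V) = 1137.8014

Var(V) = a²·Var(W) + b²·Var(Y) + c²·Var(D) + 2ab·Cov(W, Y) + 2ac·Cov(W, D) + 2bc·Cov(Y, D), with a = 3, b = 9, c = 0.46.
= 126 + 1944 + 8.7814 + (-815.4) + 15.18 + (-140.76)
= 1137.8014.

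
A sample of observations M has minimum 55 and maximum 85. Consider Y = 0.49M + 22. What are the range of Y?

Range of M = 85 − 55 = 30.
Range(Y) = |a|·Range(M) = |0.49|·30 = 14.7.

Range(Y) = 14.7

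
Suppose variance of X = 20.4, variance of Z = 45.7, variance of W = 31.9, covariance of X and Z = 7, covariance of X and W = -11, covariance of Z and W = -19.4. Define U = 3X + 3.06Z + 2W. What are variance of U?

variance of U = 498.18052

variance of U = a²·variance of X + b²·variance of Z + c²·variance of W + 2ab·covariance of X and Z + 2ac·covariance of X and W + 2bc·covariance of Z and W, with a = 3, b = 3.06, c = 2.
= 183.6 + 427.91652 + 127.6 + 128.52 + (-132) + (-237.456)
= 498.18052.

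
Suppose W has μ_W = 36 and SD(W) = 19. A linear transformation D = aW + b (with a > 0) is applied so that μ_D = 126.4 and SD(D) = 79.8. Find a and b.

a = 4.2, b = -24.8

SD(D) = a·SD(W) (a > 0), so a = 79.8/19 = 4.2.
μ_D = a·μ_W + b, so b = 126.4 − 4.2·36 = -24.8.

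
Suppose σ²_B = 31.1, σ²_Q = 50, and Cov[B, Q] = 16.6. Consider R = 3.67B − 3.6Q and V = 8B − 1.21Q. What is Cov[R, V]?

Cov[R, V] = 579.10038

By bilinearity, Cov[R, V] = ac·σ²_B + bd·σ²_Q + (ad+bc)·Cov[B, Q], with a=3.67, b=-3.6, c=8, d=-1.21.
ac·σ²_B = 3.67·8·31.1 = 913.096
bd·σ²_Q = (-3.6)·(-1.21)·50 = 217.8
(ad+bc)·Cov[B, Q] = (-33.2407)·16.6 = -551.79562
Cov[R, V] = 913.096 + 217.8 + (-551.79562) = 579.10038.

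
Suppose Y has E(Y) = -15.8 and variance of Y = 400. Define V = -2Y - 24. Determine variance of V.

variance of V = 1600

V = -2Y - 24 is linear with a = -2, b = -24.
variance of V = a²·variance of Y = (-2)²·400 = 1600 (the additive constant -24 does not affect variance).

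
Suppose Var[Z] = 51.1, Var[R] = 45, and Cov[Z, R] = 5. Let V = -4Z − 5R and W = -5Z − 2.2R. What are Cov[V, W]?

Cov[V, W] = 1686

By bilinearity, Cov[V, W] = ac·Var[Z] + bd·Var[R] + (ad+bc)·Cov[Z, R], with a=-4, b=-5, c=-5, d=-2.2.
ac·Var[Z] = (-4)·(-5)·51.1 = 1022
bd·Var[R] = (-5)·(-2.2)·45 = 495
(ad+bc)·Cov[Z, R] = (33.8)·5 = 169
Cov[V, W] = 1022 + 495 + 169 = 1686.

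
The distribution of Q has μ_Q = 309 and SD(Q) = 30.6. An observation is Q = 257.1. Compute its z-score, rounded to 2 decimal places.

z = (Q − μ_Q) / SD(Q) = (257.1 − 309) / 30.6 ≈ -1.70.

z = -1.70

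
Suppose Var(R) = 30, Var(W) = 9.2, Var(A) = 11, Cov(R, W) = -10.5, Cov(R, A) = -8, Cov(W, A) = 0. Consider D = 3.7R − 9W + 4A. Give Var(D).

Var(D) = a²·Var(R) + b²·Var(W) + c²·Var(A) + 2ab·Cov(R, W) + 2ac·Cov(R, A) + 2bc·Cov(W, A), with a = 3.7, b = -9, c = 4.
= 410.7 + 745.2 + 176 + 699.3 + (-236.8) + 0
= 1794.4.

Var(D) = 1794.4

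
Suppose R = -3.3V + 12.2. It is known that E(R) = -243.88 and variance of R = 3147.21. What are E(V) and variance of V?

From R = -3.3V + 12.2: E(R) = a·E(V) + b, so E(V) = (E(R) − b)/a = (-243.88 − 12.2)/(-3.3) = 77.6.
variance of R = a²·variance of V, so variance of V = 3147.21/(-3.3)² = 289.

E(V) = 77.6, variance of V = 289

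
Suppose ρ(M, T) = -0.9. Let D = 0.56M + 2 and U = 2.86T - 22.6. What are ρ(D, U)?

Linear rescalings preserve correlation up to sign; here the slopes 0.56 and 2.86 have the same sign, so ρ(D, U) = ρ(M, T) = -0.9.

ρ(D, U) = -0.9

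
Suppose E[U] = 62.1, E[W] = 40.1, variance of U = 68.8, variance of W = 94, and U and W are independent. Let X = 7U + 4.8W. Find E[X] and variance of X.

E[X] = 7·E[U] + 4.8·E[W] = 7·62.1 + 4.8·40.1 = 627.18.
variance of X = a²·variance of U + b²·variance of W + 2ab·covariance of U and W with a = 7, b = 4.8.
Independence gives covariance of U and W = 0.
= 7²·68.8 + 4.8²·94 + 2·7·4.8·0
= 3371.2 + 2165.76 + 0 = 5536.96.

E[X] = 627.18, variance of X = 5536.96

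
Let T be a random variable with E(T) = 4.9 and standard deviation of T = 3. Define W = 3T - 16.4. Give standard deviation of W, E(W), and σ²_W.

W = 3T - 16.4 is linear with a = 3, b = -16.4.
standard deviation of W = |a|·standard deviation of T = |3|·3 = 9.
E(W) = a·E(T) + b = 3·4.9 + (-16.4) = -1.7.
σ²_T = 3² = 9.
σ²_W = a²·σ²_T = 3²·9 = 81 (the additive constant -16.4 does not affect variance).

standard deviation of W = 9, E(W) = -1.7, σ²_W = 81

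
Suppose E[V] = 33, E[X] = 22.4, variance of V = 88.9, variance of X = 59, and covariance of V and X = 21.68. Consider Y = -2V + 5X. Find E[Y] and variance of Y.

E[Y] = (-2)·E[V] + 5·E[X] = (-2)·33 + 5·22.4 = 46.
variance of Y = a²·variance of V + b²·variance of X + 2ab·covariance of V and X with a = -2, b = 5.
= (-2)²·88.9 + 5²·59 + 2·(-2)·5·21.68
= 355.6 + 1475 + (-433.6) = 1397.

E[Y] = 46, variance of Y = 1397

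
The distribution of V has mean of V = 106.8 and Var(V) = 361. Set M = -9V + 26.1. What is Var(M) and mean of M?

M = -9V + 26.1 is linear with a = -9, b = 26.1.
Var(M) = a²·Var(V) = (-9)²·361 = 29241 (the additive constant 26.1 does not affect variance).
mean of M = a·mean of V + b = (-9)·106.8 + 26.1 = -935.1.

Var(M) = 29241, mean of M = -935.1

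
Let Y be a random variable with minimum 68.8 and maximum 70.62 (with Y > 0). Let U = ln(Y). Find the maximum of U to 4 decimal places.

ln(Y) is increasing on this domain, so max(U) comes from max(Y) = 70.62: max(U) = ln(70.62) ≈ 4.2573.

max(U) = 4.2573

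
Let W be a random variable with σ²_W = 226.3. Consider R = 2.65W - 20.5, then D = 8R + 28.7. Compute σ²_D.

σ²_D = 101708.272

σ²_R = 2.65²·226.3 = 1589.19175.
σ²_D = 8²·1589.19175 = 101708.272.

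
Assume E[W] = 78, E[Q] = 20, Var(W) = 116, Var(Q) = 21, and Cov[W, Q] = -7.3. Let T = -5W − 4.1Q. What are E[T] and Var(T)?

E[T] = (-5)·E[W] + (-4.1)·E[Q] = (-5)·78 + (-4.1)·20 = -472.
Var(T) = a²·Var(W) + b²·Var(Q) + 2ab·Cov[W, Q] with a = -5, b = -4.1.
= (-5)²·116 + (-4.1)²·21 + 2·(-5)·(-4.1)·(-7.3)
= 2900 + 353.01 + (-299.3) = 2953.71.

E[T] = -472, Var(T) = 2953.71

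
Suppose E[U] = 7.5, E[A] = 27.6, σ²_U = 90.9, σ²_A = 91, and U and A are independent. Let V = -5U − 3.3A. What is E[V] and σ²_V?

E[V] = (-5)·E[U] + (-3.3)·E[A] = (-5)·7.5 + (-3.3)·27.6 = -128.58.
σ²_V = a²·σ²_U + b²·σ²_A + 2ab·Cov[U, A] with a = -5, b = -3.3.
Independence gives Cov[U, A] = 0.
= (-5)²·90.9 + (-3.3)²·91 + 2·(-5)·(-3.3)·0
= 2272.5 + 990.99 + 0 = 3263.49.

E[V] = -128.58, σ²_V = 3263.49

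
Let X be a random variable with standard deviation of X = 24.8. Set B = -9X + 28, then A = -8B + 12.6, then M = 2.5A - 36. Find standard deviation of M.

standard deviation of B = |-9|·24.8 = 223.2.
standard deviation of A = |-8|·223.2 = 1785.6.
standard deviation of M = |2.5|·1785.6 = 4464.

standard deviation of M = 4464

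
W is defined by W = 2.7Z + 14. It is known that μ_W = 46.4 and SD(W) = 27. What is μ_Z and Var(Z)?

From W = 2.7Z + 14: μ_W = a·μ_Z + b, so μ_Z = (μ_W − b)/a = (46.4 − 14)/2.7 = 12.
Var(W) = 27² = 729.
Var(W) = a²·Var(Z), so Var(Z) = 729/2.7² = 100.

μ_Z = 12, Var(Z) = 100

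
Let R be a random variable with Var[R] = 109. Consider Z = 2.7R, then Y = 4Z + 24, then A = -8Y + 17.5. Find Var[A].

Var[A] = 813680.64

Var[Z] = 2.7²·109 = 794.61.
Var[Y] = 4²·794.61 = 12713.76.
Var[A] = (-8)²·12713.76 = 813680.64.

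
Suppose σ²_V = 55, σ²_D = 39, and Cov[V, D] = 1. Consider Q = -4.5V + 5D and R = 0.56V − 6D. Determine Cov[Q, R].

Cov[Q, R] = -1278.8

By bilinearity, Cov[Q, R] = ac·σ²_V + bd·σ²_D + (ad+bc)·Cov[V, D], with a=-4.5, b=5, c=0.56, d=-6.
ac·σ²_V = (-4.5)·0.56·55 = -138.6
bd·σ²_D = 5·(-6)·39 = -1170
(ad+bc)·Cov[V, D] = (29.8)·1 = 29.8
Cov[Q, R] = -138.6 + (-1170) + 29.8 = -1278.8.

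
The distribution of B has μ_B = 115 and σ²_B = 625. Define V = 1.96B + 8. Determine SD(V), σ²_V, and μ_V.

V = 1.96B + 8 is linear with a = 1.96, b = 8.
SD(B) = √625 = 25.
SD(V) = |a|·SD(B) = |1.96|·25 = 49.
σ²_V = a²·σ²_B = 1.96²·625 = 2401 (the additive constant 8 does not affect variance).
μ_V = a·μ_B + b = 1.96·115 + 8 = 233.4.

SD(V) = 49, σ²_V = 2401, μ_V = 233.4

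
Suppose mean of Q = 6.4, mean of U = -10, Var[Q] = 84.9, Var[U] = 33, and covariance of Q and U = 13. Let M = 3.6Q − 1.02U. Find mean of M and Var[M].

mean of M = 33.24, Var[M] = 1039.1652

mean of M = 3.6·mean of Q + (-1.02)·mean of U = 3.6·6.4 + (-1.02)·(-10) = 33.24.
Var[M] = a²·Var[Q] + b²·Var[U] + 2ab·covariance of Q and U with a = 3.6, b = -1.02.
= 3.6²·84.9 + (-1.02)²·33 + 2·3.6·(-1.02)·13
= 1100.304 + 34.3332 + (-95.472) = 1039.1652.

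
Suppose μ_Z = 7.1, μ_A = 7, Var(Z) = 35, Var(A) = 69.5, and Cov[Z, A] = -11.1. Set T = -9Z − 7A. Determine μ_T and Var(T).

μ_T = -112.9, Var(T) = 4841.9

μ_T = (-9)·μ_Z + (-7)·μ_A = (-9)·7.1 + (-7)·7 = -112.9.
Var(T) = a²·Var(Z) + b²·Var(A) + 2ab·Cov[Z, A] with a = -9, b = -7.
= (-9)²·35 + (-7)²·69.5 + 2·(-9)·(-7)·(-11.1)
= 2835 + 3405.5 + (-1398.6) = 4841.9.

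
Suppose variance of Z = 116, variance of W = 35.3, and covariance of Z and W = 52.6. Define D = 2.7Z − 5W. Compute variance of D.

variance of D = a²·variance of Z + b²·variance of W + 2ab·covariance of Z and W with a = 2.7, b = -5.
= 2.7²·116 + (-5)²·35.3 + 2·2.7·(-5)·52.6
= 845.64 + 882.5 + (-1420.2) = 307.94.

variance of D = 307.94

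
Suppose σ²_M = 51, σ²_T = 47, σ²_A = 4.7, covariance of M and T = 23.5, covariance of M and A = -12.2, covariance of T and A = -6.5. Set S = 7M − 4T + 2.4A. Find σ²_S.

σ²_S = 1676.952

σ²_S = a²·σ²_M + b²·σ²_T + c²·σ²_A + 2ab·covariance of M and T + 2ac·covariance of M and A + 2bc·covariance of T and A, with a = 7, b = -4, c = 2.4.
= 2499 + 752 + 27.072 + (-1316) + (-409.92) + 124.8
= 1676.952.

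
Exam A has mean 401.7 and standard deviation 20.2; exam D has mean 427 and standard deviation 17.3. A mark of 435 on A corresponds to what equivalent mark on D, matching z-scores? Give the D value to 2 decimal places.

z = (435 − 401.7)/20.2 ≈ 1.6485.
D = 427 + z·17.3 = 427 + (435 − 401.7)·17.3/20.2 ≈ 455.52.

D = 455.52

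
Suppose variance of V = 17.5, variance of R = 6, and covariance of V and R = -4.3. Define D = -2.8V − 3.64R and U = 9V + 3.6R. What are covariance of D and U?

covariance of D and U = -335.412

By bilinearity, covariance of D and U = ac·variance of V + bd·variance of R + (ad+bc)·covariance of V and R, with a=-2.8, b=-3.64, c=9, d=3.6.
ac·variance of V = (-2.8)·9·17.5 = -441
bd·variance of R = (-3.64)·3.6·6 = -78.624
(ad+bc)·covariance of V and R = (-42.84)·(-4.3) = 184.212
covariance of D and U = -441 + (-78.624) + 184.212 = -335.412.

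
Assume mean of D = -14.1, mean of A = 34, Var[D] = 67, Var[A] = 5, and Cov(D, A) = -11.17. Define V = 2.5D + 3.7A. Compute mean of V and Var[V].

mean of V = 90.55, Var[V] = 280.555

mean of V = 2.5·mean of D + 3.7·mean of A = 2.5·(-14.1) + 3.7·34 = 90.55.
Var[V] = a²·Var[D] + b²·Var[A] + 2ab·Cov(D, A) with a = 2.5, b = 3.7.
= 2.5²·67 + 3.7²·5 + 2·2.5·3.7·(-11.17)
= 418.75 + 68.45 + (-206.645) = 280.555.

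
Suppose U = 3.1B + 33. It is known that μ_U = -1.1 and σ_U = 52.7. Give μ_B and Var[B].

μ_B = -11, Var[B] = 289

From U = 3.1B + 33: μ_U = a·μ_B + b, so μ_B = (μ_U − b)/a = (-1.1 − 33)/3.1 = -11.
Var[U] = 52.7² = 2777.29.
Var[U] = a²·Var[B], so Var[B] = 2777.29/3.1² = 289.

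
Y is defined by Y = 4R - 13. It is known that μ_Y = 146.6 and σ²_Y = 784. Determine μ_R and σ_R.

μ_R = 39.9, σ_R = 7

From Y = 4R - 13: μ_Y = a·μ_R + b, so μ_R = (μ_Y − b)/a = (146.6 − (-13))/4 = 39.9.
σ_Y = √784 = 28.
σ_Y = |a|·σ_R, so σ_R = 28/|4| = 7.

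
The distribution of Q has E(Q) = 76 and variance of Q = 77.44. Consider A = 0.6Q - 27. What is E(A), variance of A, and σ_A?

A = 0.6Q - 27 is linear with a = 0.6, b = -27.
E(A) = a·E(Q) + b = 0.6·76 + (-27) = 18.6.
variance of A = a²·variance of Q = 0.6²·77.44 = 27.8784 (the additive constant -27 does not affect variance).
σ_Q = √77.44 = 8.8.
σ_A = |a|·σ_Q = |0.6|·8.8 = 5.28.

E(A) = 18.6, variance of A = 27.8784, σ_A = 5.28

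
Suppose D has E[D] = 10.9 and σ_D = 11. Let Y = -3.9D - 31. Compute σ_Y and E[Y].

σ_Y = 42.9, E[Y] = -73.51

Y = -3.9D - 31 is linear with a = -3.9, b = -31.
σ_Y = |a|·σ_D = |-3.9|·11 = 42.9.
E[Y] = a·E[D] + b = (-3.9)·10.9 + (-31) = -73.51.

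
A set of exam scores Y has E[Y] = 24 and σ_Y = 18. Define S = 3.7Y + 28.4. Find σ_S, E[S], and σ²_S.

S = 3.7Y + 28.4 is linear with a = 3.7, b = 28.4.
σ_S = |a|·σ_Y = |3.7|·18 = 66.6.
E[S] = a·E[Y] + b = 3.7·24 + 28.4 = 117.2.
σ²_Y = 18² = 324.
σ²_S = a²·σ²_Y = 3.7²·324 = 4435.56 (the additive constant 28.4 does not affect variance).

σ_S = 66.6, E[S] = 117.2, σ²_S = 4435.56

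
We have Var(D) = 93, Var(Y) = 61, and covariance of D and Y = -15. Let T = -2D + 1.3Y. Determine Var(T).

Var(T) = a²·Var(D) + b²·Var(Y) + 2ab·covariance of D and Y with a = -2, b = 1.3.
= (-2)²·93 + 1.3²·61 + 2·(-2)·1.3·(-15)
= 372 + 103.09 + 78 = 553.09.

Var(T) = 553.09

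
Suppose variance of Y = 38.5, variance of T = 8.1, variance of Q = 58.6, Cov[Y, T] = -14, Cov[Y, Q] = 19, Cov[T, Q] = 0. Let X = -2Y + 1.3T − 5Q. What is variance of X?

variance of X = 2085.489

variance of X = a²·variance of Y + b²·variance of T + c²·variance of Q + 2ab·Cov[Y, T] + 2ac·Cov[Y, Q] + 2bc·Cov[T, Q], with a = -2, b = 1.3, c = -5.
= 154 + 13.689 + 1465 + 72.8 + 380 + 0
= 2085.489.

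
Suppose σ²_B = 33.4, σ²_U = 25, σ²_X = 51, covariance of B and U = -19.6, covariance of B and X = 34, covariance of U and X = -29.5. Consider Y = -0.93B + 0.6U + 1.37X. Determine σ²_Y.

σ²_Y = a²·σ²_B + b²·σ²_U + c²·σ²_X + 2ab·covariance of B and U + 2ac·covariance of B and X + 2bc·covariance of U and X, with a = -0.93, b = 0.6, c = 1.37.
= 28.88766 + 9 + 95.7219 + 21.8736 + (-86.6388) + (-48.498)
= 20.34636.

σ²_Y = 20.34636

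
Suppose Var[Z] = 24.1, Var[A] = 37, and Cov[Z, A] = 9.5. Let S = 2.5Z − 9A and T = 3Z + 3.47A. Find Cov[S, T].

Cov[S, T] = -1148.8475

By bilinearity, Cov[S, T] = ac·Var[Z] + bd·Var[A] + (ad+bc)·Cov[Z, A], with a=2.5, b=-9, c=3, d=3.47.
ac·Var[Z] = 2.5·3·24.1 = 180.75
bd·Var[A] = (-9)·3.47·37 = -1155.51
(ad+bc)·Cov[Z, A] = (-18.325)·9.5 = -174.0875
Cov[S, T] = 180.75 + (-1155.51) + (-174.0875) = -1148.8475.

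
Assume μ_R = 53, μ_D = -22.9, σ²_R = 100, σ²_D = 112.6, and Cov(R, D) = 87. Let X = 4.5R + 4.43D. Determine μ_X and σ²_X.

μ_X = 4.5·μ_R + 4.43·μ_D = 4.5·53 + 4.43·(-22.9) = 137.053.
σ²_X = a²·σ²_R + b²·σ²_D + 2ab·Cov(R, D) with a = 4.5, b = 4.43.
= 4.5²·100 + 4.43²·112.6 + 2·4.5·4.43·87
= 2025 + 2209.76374 + 3468.69 = 7703.45374.

μ_X = 137.053, σ²_X = 7703.45374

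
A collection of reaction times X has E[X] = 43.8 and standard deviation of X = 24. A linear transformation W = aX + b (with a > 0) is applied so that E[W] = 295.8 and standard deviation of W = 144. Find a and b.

a = 6, b = 33

standard deviation of W = a·standard deviation of X (a > 0), so a = 144/24 = 6.
E[W] = a·E[X] + b, so b = 295.8 − 6·43.8 = 33.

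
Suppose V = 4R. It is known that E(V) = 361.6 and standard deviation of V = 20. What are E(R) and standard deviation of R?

From V = 4R: E(V) = a·E(R) + b, so E(R) = (E(V) − b)/a = (361.6 − 0)/4 = 90.4.
standard deviation of V = |a|·standard deviation of R, so standard deviation of R = 20/|4| = 5.

E(R) = 90.4, standard deviation of R = 5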